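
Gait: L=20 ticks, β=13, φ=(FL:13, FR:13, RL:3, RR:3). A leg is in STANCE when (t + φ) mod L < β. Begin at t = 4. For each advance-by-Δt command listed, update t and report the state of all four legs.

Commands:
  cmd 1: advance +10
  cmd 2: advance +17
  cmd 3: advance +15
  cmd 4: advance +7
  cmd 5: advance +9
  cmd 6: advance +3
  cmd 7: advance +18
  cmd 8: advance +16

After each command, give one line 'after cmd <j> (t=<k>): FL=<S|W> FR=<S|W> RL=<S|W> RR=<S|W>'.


start t=4: FL=W FR=W RL=S RR=S
cmd 1: advance +10 → t=14, phase=(7,7,17,17) → FL=S FR=S RL=W RR=W
cmd 2: advance +17 → t=31, phase=(4,4,14,14) → FL=S FR=S RL=W RR=W
cmd 3: advance +15 → t=46, phase=(19,19,9,9) → FL=W FR=W RL=S RR=S
cmd 4: advance +7 → t=53, phase=(6,6,16,16) → FL=S FR=S RL=W RR=W
cmd 5: advance +9 → t=62, phase=(15,15,5,5) → FL=W FR=W RL=S RR=S
cmd 6: advance +3 → t=65, phase=(18,18,8,8) → FL=W FR=W RL=S RR=S
cmd 7: advance +18 → t=83, phase=(16,16,6,6) → FL=W FR=W RL=S RR=S
cmd 8: advance +16 → t=99, phase=(12,12,2,2) → FL=S FR=S RL=S RR=S

after cmd 1 (t=14): FL=S FR=S RL=W RR=W
after cmd 2 (t=31): FL=S FR=S RL=W RR=W
after cmd 3 (t=46): FL=W FR=W RL=S RR=S
after cmd 4 (t=53): FL=S FR=S RL=W RR=W
after cmd 5 (t=62): FL=W FR=W RL=S RR=S
after cmd 6 (t=65): FL=W FR=W RL=S RR=S
after cmd 7 (t=83): FL=W FR=W RL=S RR=S
after cmd 8 (t=99): FL=S FR=S RL=S RR=S


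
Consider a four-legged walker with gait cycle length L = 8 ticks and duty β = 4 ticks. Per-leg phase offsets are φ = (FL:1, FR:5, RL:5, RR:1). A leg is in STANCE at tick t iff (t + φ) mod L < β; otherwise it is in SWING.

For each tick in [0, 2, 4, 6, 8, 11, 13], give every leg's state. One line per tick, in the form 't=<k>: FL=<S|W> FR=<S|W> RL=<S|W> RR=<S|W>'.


t=0: FL=S FR=W RL=W RR=S
t=2: FL=S FR=W RL=W RR=S
t=4: FL=W FR=S RL=S RR=W
t=6: FL=W FR=S RL=S RR=W
t=8: FL=S FR=W RL=W RR=S
t=11: FL=W FR=S RL=S RR=W
t=13: FL=W FR=S RL=S RR=W

t=0: phase=(1,5,5,1) vs β=4 → FL=S FR=W RL=W RR=S
t=2: phase=(3,7,7,3) vs β=4 → FL=S FR=W RL=W RR=S
t=4: phase=(5,1,1,5) vs β=4 → FL=W FR=S RL=S RR=W
t=6: phase=(7,3,3,7) vs β=4 → FL=W FR=S RL=S RR=W
t=8: phase=(1,5,5,1) vs β=4 → FL=S FR=W RL=W RR=S
t=11: phase=(4,0,0,4) vs β=4 → FL=W FR=S RL=S RR=W
t=13: phase=(6,2,2,6) vs β=4 → FL=W FR=S RL=S RR=W


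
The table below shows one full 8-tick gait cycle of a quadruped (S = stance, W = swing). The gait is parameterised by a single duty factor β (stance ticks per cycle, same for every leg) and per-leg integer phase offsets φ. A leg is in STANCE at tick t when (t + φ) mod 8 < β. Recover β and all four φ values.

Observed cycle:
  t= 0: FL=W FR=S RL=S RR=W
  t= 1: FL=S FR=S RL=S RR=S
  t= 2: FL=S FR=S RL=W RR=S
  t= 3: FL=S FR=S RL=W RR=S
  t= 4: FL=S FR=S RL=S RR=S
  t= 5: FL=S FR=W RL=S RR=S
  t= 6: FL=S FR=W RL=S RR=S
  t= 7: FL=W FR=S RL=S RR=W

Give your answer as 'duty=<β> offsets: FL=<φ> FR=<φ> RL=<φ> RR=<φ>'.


duty=6 offsets: FL=7 FR=1 RL=4 RR=7

duty β = stance ticks per leg = 6
FL: stance ticks = 6; W→S at t=1 → φ=7
FR: stance ticks = 6; W→S at t=7 → φ=1
RL: stance ticks = 6; W→S at t=4 → φ=4
RR: stance ticks = 6; W→S at t=1 → φ=7


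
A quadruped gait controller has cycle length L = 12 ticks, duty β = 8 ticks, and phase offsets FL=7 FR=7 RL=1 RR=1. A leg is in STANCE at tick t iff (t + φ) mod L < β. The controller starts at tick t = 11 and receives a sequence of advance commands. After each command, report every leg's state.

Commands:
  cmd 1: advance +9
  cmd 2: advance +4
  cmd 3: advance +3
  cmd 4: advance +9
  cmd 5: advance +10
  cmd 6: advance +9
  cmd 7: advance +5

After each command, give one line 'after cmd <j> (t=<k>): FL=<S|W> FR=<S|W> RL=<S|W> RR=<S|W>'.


after cmd 1 (t=20): FL=S FR=S RL=W RR=W
after cmd 2 (t=24): FL=S FR=S RL=S RR=S
after cmd 3 (t=27): FL=W FR=W RL=S RR=S
after cmd 4 (t=36): FL=S FR=S RL=S RR=S
after cmd 5 (t=46): FL=S FR=S RL=W RR=W
after cmd 6 (t=55): FL=S FR=S RL=W RR=W
after cmd 7 (t=60): FL=S FR=S RL=S RR=S

start t=11: FL=S FR=S RL=S RR=S
cmd 1: advance +9 → t=20, phase=(3,3,9,9) → FL=S FR=S RL=W RR=W
cmd 2: advance +4 → t=24, phase=(7,7,1,1) → FL=S FR=S RL=S RR=S
cmd 3: advance +3 → t=27, phase=(10,10,4,4) → FL=W FR=W RL=S RR=S
cmd 4: advance +9 → t=36, phase=(7,7,1,1) → FL=S FR=S RL=S RR=S
cmd 5: advance +10 → t=46, phase=(5,5,11,11) → FL=S FR=S RL=W RR=W
cmd 6: advance +9 → t=55, phase=(2,2,8,8) → FL=S FR=S RL=W RR=W
cmd 7: advance +5 → t=60, phase=(7,7,1,1) → FL=S FR=S RL=S RR=S


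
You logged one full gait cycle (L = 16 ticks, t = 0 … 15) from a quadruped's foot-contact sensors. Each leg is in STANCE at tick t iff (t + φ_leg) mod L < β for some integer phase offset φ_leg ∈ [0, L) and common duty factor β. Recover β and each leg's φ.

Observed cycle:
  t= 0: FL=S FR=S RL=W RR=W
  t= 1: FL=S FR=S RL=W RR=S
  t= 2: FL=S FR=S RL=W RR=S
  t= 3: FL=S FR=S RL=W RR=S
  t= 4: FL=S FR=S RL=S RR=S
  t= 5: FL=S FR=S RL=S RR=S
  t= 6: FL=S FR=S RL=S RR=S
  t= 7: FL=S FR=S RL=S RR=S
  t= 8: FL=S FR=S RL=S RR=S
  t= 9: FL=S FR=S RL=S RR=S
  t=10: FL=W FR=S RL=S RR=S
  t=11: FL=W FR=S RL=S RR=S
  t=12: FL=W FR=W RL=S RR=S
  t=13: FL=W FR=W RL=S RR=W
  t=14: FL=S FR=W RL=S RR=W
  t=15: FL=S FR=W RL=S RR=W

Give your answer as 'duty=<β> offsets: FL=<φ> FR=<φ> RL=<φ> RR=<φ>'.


duty=12 offsets: FL=2 FR=0 RL=12 RR=15

duty β = stance ticks per leg = 12
FL: stance ticks = 12; W→S at t=14 → φ=2
FR: stance ticks = 12; W→S at t=0 → φ=0
RL: stance ticks = 12; W→S at t=4 → φ=12
RR: stance ticks = 12; W→S at t=1 → φ=15


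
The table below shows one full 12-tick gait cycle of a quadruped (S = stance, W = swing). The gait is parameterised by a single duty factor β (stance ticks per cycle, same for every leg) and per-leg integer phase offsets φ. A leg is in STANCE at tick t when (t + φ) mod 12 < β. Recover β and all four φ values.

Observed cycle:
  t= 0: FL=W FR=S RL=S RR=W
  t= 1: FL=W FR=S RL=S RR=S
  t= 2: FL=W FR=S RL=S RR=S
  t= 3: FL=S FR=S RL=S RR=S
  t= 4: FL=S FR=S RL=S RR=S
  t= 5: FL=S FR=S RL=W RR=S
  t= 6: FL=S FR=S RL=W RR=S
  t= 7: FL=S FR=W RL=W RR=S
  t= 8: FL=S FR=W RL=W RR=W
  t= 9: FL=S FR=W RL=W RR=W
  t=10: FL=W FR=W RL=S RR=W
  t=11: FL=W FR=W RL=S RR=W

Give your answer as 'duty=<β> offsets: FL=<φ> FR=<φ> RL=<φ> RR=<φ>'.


duty=7 offsets: FL=9 FR=0 RL=2 RR=11

duty β = stance ticks per leg = 7
FL: stance ticks = 7; W→S at t=3 → φ=9
FR: stance ticks = 7; W→S at t=0 → φ=0
RL: stance ticks = 7; W→S at t=10 → φ=2
RR: stance ticks = 7; W→S at t=1 → φ=11


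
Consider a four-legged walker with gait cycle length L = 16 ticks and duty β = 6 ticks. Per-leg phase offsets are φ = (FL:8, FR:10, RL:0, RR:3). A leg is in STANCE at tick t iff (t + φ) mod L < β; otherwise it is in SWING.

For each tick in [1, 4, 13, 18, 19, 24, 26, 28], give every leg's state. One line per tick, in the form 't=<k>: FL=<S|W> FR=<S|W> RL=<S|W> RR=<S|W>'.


t=1: FL=W FR=W RL=S RR=S
t=4: FL=W FR=W RL=S RR=W
t=13: FL=S FR=W RL=W RR=S
t=18: FL=W FR=W RL=S RR=S
t=19: FL=W FR=W RL=S RR=W
t=24: FL=S FR=S RL=W RR=W
t=26: FL=S FR=S RL=W RR=W
t=28: FL=S FR=W RL=W RR=W

t=1: phase=(9,11,1,4) vs β=6 → FL=W FR=W RL=S RR=S
t=4: phase=(12,14,4,7) vs β=6 → FL=W FR=W RL=S RR=W
t=13: phase=(5,7,13,0) vs β=6 → FL=S FR=W RL=W RR=S
t=18: phase=(10,12,2,5) vs β=6 → FL=W FR=W RL=S RR=S
t=19: phase=(11,13,3,6) vs β=6 → FL=W FR=W RL=S RR=W
t=24: phase=(0,2,8,11) vs β=6 → FL=S FR=S RL=W RR=W
t=26: phase=(2,4,10,13) vs β=6 → FL=S FR=S RL=W RR=W
t=28: phase=(4,6,12,15) vs β=6 → FL=S FR=W RL=W RR=W


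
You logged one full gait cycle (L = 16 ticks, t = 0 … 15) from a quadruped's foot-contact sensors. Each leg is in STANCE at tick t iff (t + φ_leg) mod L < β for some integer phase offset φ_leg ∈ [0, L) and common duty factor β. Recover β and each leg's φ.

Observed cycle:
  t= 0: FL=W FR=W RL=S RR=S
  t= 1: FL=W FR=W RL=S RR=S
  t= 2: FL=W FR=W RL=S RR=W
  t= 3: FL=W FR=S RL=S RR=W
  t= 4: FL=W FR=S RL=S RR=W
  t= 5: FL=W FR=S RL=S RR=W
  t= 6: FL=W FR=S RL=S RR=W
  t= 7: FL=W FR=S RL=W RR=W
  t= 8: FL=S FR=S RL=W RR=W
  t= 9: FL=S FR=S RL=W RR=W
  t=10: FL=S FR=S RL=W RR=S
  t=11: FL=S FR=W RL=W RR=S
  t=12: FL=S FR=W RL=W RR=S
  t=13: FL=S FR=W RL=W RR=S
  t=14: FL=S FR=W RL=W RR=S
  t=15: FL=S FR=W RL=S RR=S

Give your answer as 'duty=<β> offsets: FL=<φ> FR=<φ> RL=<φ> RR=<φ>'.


duty β = stance ticks per leg = 8
FL: stance ticks = 8; W→S at t=8 → φ=8
FR: stance ticks = 8; W→S at t=3 → φ=13
RL: stance ticks = 8; W→S at t=15 → φ=1
RR: stance ticks = 8; W→S at t=10 → φ=6

duty=8 offsets: FL=8 FR=13 RL=1 RR=6


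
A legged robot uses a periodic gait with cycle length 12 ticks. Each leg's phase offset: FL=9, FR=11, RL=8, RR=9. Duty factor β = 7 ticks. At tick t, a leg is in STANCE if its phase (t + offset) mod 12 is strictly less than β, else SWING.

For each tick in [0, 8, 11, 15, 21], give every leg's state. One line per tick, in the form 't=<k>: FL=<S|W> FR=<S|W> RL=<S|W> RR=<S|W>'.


t=0: phase=(9,11,8,9) vs β=7 → FL=W FR=W RL=W RR=W
t=8: phase=(5,7,4,5) vs β=7 → FL=S FR=W RL=S RR=S
t=11: phase=(8,10,7,8) vs β=7 → FL=W FR=W RL=W RR=W
t=15: phase=(0,2,11,0) vs β=7 → FL=S FR=S RL=W RR=S
t=21: phase=(6,8,5,6) vs β=7 → FL=S FR=W RL=S RR=S

t=0: FL=W FR=W RL=W RR=W
t=8: FL=S FR=W RL=S RR=S
t=11: FL=W FR=W RL=W RR=W
t=15: FL=S FR=S RL=W RR=S
t=21: FL=S FR=W RL=S RR=S


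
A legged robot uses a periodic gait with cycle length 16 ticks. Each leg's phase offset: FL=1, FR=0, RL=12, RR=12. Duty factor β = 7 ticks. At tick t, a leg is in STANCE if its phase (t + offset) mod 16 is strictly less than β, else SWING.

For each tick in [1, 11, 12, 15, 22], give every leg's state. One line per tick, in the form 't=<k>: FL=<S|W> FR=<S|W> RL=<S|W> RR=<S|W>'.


t=1: FL=S FR=S RL=W RR=W
t=11: FL=W FR=W RL=W RR=W
t=12: FL=W FR=W RL=W RR=W
t=15: FL=S FR=W RL=W RR=W
t=22: FL=W FR=S RL=S RR=S

t=1: phase=(2,1,13,13) vs β=7 → FL=S FR=S RL=W RR=W
t=11: phase=(12,11,7,7) vs β=7 → FL=W FR=W RL=W RR=W
t=12: phase=(13,12,8,8) vs β=7 → FL=W FR=W RL=W RR=W
t=15: phase=(0,15,11,11) vs β=7 → FL=S FR=W RL=W RR=W
t=22: phase=(7,6,2,2) vs β=7 → FL=W FR=S RL=S RR=S


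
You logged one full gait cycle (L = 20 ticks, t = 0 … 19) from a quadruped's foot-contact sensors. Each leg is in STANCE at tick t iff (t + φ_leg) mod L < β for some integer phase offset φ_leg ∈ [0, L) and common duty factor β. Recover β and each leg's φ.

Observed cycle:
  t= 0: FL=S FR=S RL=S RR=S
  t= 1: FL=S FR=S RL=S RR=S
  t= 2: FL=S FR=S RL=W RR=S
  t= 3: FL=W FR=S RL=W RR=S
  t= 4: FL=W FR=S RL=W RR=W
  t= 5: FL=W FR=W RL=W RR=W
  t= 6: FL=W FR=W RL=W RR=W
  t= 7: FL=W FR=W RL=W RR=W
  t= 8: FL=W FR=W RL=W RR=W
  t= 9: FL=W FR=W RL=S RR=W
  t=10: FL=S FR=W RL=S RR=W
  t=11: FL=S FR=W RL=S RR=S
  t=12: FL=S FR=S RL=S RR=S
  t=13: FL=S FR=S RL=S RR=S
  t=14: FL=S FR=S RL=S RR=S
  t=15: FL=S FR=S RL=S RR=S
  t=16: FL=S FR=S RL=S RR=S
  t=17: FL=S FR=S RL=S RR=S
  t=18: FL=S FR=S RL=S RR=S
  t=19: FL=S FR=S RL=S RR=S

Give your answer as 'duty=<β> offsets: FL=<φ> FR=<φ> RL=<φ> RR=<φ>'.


duty=13 offsets: FL=10 FR=8 RL=11 RR=9

duty β = stance ticks per leg = 13
FL: stance ticks = 13; W→S at t=10 → φ=10
FR: stance ticks = 13; W→S at t=12 → φ=8
RL: stance ticks = 13; W→S at t=9 → φ=11
RR: stance ticks = 13; W→S at t=11 → φ=9


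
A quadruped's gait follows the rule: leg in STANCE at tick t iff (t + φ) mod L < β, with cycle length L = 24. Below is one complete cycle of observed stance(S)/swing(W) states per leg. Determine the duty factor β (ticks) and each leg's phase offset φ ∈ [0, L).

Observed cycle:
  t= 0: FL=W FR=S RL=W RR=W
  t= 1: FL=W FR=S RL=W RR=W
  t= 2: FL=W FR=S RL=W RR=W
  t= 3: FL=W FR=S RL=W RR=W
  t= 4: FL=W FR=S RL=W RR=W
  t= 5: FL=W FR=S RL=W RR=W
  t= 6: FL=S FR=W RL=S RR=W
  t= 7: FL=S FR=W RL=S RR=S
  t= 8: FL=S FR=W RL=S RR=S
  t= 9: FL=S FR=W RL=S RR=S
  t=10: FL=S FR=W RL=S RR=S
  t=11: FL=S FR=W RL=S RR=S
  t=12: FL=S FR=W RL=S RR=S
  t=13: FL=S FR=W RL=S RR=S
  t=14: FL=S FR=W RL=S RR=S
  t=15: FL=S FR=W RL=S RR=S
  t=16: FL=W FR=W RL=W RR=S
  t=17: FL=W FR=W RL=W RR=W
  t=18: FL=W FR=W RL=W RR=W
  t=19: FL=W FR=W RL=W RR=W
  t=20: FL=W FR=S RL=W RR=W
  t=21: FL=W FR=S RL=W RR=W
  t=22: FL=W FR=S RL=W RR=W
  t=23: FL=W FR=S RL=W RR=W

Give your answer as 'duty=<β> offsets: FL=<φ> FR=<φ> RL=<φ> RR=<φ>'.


duty β = stance ticks per leg = 10
FL: stance ticks = 10; W→S at t=6 → φ=18
FR: stance ticks = 10; W→S at t=20 → φ=4
RL: stance ticks = 10; W→S at t=6 → φ=18
RR: stance ticks = 10; W→S at t=7 → φ=17

duty=10 offsets: FL=18 FR=4 RL=18 RR=17


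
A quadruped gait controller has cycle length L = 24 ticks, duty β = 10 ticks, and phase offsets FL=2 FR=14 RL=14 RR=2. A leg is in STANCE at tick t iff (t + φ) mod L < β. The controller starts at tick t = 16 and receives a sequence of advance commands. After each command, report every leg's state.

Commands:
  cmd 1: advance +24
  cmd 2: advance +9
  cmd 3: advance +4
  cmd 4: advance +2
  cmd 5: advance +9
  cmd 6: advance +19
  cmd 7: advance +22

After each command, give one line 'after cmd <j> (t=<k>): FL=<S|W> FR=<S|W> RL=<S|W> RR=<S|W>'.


after cmd 1 (t=40): FL=W FR=S RL=S RR=W
after cmd 2 (t=49): FL=S FR=W RL=W RR=S
after cmd 3 (t=53): FL=S FR=W RL=W RR=S
after cmd 4 (t=55): FL=S FR=W RL=W RR=S
after cmd 5 (t=64): FL=W FR=S RL=S RR=W
after cmd 6 (t=83): FL=W FR=S RL=S RR=W
after cmd 7 (t=105): FL=W FR=W RL=W RR=W

start t=16: FL=W FR=S RL=S RR=W
cmd 1: advance +24 → t=40, phase=(18,6,6,18) → FL=W FR=S RL=S RR=W
cmd 2: advance +9 → t=49, phase=(3,15,15,3) → FL=S FR=W RL=W RR=S
cmd 3: advance +4 → t=53, phase=(7,19,19,7) → FL=S FR=W RL=W RR=S
cmd 4: advance +2 → t=55, phase=(9,21,21,9) → FL=S FR=W RL=W RR=S
cmd 5: advance +9 → t=64, phase=(18,6,6,18) → FL=W FR=S RL=S RR=W
cmd 6: advance +19 → t=83, phase=(13,1,1,13) → FL=W FR=S RL=S RR=W
cmd 7: advance +22 → t=105, phase=(11,23,23,11) → FL=W FR=W RL=W RR=W


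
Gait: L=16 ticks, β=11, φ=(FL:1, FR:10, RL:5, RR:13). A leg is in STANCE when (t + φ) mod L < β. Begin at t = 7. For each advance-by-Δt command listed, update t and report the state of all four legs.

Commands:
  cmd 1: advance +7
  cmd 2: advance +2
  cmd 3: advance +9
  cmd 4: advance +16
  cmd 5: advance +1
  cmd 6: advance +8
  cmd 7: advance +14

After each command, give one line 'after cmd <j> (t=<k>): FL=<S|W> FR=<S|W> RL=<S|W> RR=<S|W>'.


after cmd 1 (t=14): FL=W FR=S RL=S RR=W
after cmd 2 (t=16): FL=S FR=S RL=S RR=W
after cmd 3 (t=25): FL=S FR=S RL=W RR=S
after cmd 4 (t=41): FL=S FR=S RL=W RR=S
after cmd 5 (t=42): FL=W FR=S RL=W RR=S
after cmd 6 (t=50): FL=S FR=W RL=S RR=W
after cmd 7 (t=64): FL=S FR=S RL=S RR=W

start t=7: FL=S FR=S RL=W RR=S
cmd 1: advance +7 → t=14, phase=(15,8,3,11) → FL=W FR=S RL=S RR=W
cmd 2: advance +2 → t=16, phase=(1,10,5,13) → FL=S FR=S RL=S RR=W
cmd 3: advance +9 → t=25, phase=(10,3,14,6) → FL=S FR=S RL=W RR=S
cmd 4: advance +16 → t=41, phase=(10,3,14,6) → FL=S FR=S RL=W RR=S
cmd 5: advance +1 → t=42, phase=(11,4,15,7) → FL=W FR=S RL=W RR=S
cmd 6: advance +8 → t=50, phase=(3,12,7,15) → FL=S FR=W RL=S RR=W
cmd 7: advance +14 → t=64, phase=(1,10,5,13) → FL=S FR=S RL=S RR=W


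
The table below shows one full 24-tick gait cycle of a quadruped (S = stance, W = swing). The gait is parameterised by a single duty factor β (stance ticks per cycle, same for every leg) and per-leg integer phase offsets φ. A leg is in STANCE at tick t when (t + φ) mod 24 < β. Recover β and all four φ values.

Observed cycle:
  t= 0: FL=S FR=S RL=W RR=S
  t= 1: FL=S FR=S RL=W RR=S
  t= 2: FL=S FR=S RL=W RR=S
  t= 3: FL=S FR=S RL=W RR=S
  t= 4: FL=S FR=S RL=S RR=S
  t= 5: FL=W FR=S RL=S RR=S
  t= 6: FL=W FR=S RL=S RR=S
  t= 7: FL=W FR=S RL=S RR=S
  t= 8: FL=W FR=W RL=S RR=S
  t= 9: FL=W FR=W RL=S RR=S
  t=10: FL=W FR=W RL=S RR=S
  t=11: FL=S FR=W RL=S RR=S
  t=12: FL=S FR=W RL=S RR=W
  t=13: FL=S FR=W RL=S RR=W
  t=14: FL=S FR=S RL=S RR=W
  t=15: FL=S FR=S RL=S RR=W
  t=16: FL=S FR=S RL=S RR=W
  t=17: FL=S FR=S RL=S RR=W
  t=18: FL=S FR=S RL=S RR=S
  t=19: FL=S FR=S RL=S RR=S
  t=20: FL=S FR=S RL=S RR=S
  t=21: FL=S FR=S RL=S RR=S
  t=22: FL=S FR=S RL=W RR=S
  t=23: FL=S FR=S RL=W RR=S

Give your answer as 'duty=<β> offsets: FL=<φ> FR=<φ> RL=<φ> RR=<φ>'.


duty β = stance ticks per leg = 18
FL: stance ticks = 18; W→S at t=11 → φ=13
FR: stance ticks = 18; W→S at t=14 → φ=10
RL: stance ticks = 18; W→S at t=4 → φ=20
RR: stance ticks = 18; W→S at t=18 → φ=6

duty=18 offsets: FL=13 FR=10 RL=20 RR=6


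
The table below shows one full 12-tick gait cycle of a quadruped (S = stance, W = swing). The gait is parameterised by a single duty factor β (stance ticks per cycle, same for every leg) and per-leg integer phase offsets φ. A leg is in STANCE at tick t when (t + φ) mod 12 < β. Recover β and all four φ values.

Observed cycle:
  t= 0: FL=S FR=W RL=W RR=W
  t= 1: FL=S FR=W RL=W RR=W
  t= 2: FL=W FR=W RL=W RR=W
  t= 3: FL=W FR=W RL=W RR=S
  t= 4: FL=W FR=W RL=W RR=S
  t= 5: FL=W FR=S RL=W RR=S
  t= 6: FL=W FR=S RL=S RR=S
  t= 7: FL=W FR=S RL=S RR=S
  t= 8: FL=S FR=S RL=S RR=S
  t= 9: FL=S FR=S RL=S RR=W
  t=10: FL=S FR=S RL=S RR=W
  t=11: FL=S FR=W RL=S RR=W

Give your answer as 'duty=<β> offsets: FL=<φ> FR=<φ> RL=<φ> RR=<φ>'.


duty β = stance ticks per leg = 6
FL: stance ticks = 6; W→S at t=8 → φ=4
FR: stance ticks = 6; W→S at t=5 → φ=7
RL: stance ticks = 6; W→S at t=6 → φ=6
RR: stance ticks = 6; W→S at t=3 → φ=9

duty=6 offsets: FL=4 FR=7 RL=6 RR=9


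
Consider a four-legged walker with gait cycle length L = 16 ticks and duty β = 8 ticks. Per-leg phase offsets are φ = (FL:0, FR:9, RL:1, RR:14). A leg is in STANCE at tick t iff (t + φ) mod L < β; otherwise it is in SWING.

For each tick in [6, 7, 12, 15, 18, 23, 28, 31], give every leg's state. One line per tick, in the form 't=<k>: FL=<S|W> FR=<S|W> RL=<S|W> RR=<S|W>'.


t=6: FL=S FR=W RL=S RR=S
t=7: FL=S FR=S RL=W RR=S
t=12: FL=W FR=S RL=W RR=W
t=15: FL=W FR=W RL=S RR=W
t=18: FL=S FR=W RL=S RR=S
t=23: FL=S FR=S RL=W RR=S
t=28: FL=W FR=S RL=W RR=W
t=31: FL=W FR=W RL=S RR=W

t=6: phase=(6,15,7,4) vs β=8 → FL=S FR=W RL=S RR=S
t=7: phase=(7,0,8,5) vs β=8 → FL=S FR=S RL=W RR=S
t=12: phase=(12,5,13,10) vs β=8 → FL=W FR=S RL=W RR=W
t=15: phase=(15,8,0,13) vs β=8 → FL=W FR=W RL=S RR=W
t=18: phase=(2,11,3,0) vs β=8 → FL=S FR=W RL=S RR=S
t=23: phase=(7,0,8,5) vs β=8 → FL=S FR=S RL=W RR=S
t=28: phase=(12,5,13,10) vs β=8 → FL=W FR=S RL=W RR=W
t=31: phase=(15,8,0,13) vs β=8 → FL=W FR=W RL=S RR=W


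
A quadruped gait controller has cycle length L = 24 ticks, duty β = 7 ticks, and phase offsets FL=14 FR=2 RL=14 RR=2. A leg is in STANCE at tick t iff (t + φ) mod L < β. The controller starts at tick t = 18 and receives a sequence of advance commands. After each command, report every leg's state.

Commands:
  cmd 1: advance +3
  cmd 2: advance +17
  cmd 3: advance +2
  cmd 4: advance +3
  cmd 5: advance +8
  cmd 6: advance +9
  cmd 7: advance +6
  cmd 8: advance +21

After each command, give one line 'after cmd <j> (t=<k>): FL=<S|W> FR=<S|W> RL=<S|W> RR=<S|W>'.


start t=18: FL=W FR=W RL=W RR=W
cmd 1: advance +3 → t=21, phase=(11,23,11,23) → FL=W FR=W RL=W RR=W
cmd 2: advance +17 → t=38, phase=(4,16,4,16) → FL=S FR=W RL=S RR=W
cmd 3: advance +2 → t=40, phase=(6,18,6,18) → FL=S FR=W RL=S RR=W
cmd 4: advance +3 → t=43, phase=(9,21,9,21) → FL=W FR=W RL=W RR=W
cmd 5: advance +8 → t=51, phase=(17,5,17,5) → FL=W FR=S RL=W RR=S
cmd 6: advance +9 → t=60, phase=(2,14,2,14) → FL=S FR=W RL=S RR=W
cmd 7: advance +6 → t=66, phase=(8,20,8,20) → FL=W FR=W RL=W RR=W
cmd 8: advance +21 → t=87, phase=(5,17,5,17) → FL=S FR=W RL=S RR=W

after cmd 1 (t=21): FL=W FR=W RL=W RR=W
after cmd 2 (t=38): FL=S FR=W RL=S RR=W
after cmd 3 (t=40): FL=S FR=W RL=S RR=W
after cmd 4 (t=43): FL=W FR=W RL=W RR=W
after cmd 5 (t=51): FL=W FR=S RL=W RR=S
after cmd 6 (t=60): FL=S FR=W RL=S RR=W
after cmd 7 (t=66): FL=W FR=W RL=W RR=W
after cmd 8 (t=87): FL=S FR=W RL=S RR=W


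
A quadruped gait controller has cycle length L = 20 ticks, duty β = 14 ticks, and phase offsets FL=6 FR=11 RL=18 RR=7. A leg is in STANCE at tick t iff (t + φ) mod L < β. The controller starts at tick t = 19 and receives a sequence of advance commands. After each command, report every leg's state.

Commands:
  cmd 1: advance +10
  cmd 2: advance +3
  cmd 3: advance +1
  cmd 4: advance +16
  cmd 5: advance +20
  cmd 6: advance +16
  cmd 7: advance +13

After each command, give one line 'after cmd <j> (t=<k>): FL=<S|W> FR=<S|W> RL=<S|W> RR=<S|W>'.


after cmd 1 (t=29): FL=W FR=S RL=S RR=W
after cmd 2 (t=32): FL=W FR=S RL=S RR=W
after cmd 3 (t=33): FL=W FR=S RL=S RR=S
after cmd 4 (t=49): FL=W FR=S RL=S RR=W
after cmd 5 (t=69): FL=W FR=S RL=S RR=W
after cmd 6 (t=85): FL=S FR=W RL=S RR=S
after cmd 7 (t=98): FL=S FR=S RL=W RR=S

start t=19: FL=S FR=S RL=W RR=S
cmd 1: advance +10 → t=29, phase=(15,0,7,16) → FL=W FR=S RL=S RR=W
cmd 2: advance +3 → t=32, phase=(18,3,10,19) → FL=W FR=S RL=S RR=W
cmd 3: advance +1 → t=33, phase=(19,4,11,0) → FL=W FR=S RL=S RR=S
cmd 4: advance +16 → t=49, phase=(15,0,7,16) → FL=W FR=S RL=S RR=W
cmd 5: advance +20 → t=69, phase=(15,0,7,16) → FL=W FR=S RL=S RR=W
cmd 6: advance +16 → t=85, phase=(11,16,3,12) → FL=S FR=W RL=S RR=S
cmd 7: advance +13 → t=98, phase=(4,9,16,5) → FL=S FR=S RL=W RR=S


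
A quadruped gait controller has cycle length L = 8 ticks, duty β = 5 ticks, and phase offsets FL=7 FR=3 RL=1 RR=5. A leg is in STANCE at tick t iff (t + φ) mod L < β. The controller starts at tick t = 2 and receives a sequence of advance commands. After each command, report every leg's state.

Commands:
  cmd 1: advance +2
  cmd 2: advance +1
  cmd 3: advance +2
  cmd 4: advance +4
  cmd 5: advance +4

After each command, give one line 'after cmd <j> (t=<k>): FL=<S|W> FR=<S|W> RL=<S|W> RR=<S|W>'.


after cmd 1 (t=4): FL=S FR=W RL=W RR=S
after cmd 2 (t=5): FL=S FR=S RL=W RR=S
after cmd 3 (t=7): FL=W FR=S RL=S RR=S
after cmd 4 (t=11): FL=S FR=W RL=S RR=S
after cmd 5 (t=15): FL=W FR=S RL=S RR=S

start t=2: FL=S FR=W RL=S RR=W
cmd 1: advance +2 → t=4, phase=(3,7,5,1) → FL=S FR=W RL=W RR=S
cmd 2: advance +1 → t=5, phase=(4,0,6,2) → FL=S FR=S RL=W RR=S
cmd 3: advance +2 → t=7, phase=(6,2,0,4) → FL=W FR=S RL=S RR=S
cmd 4: advance +4 → t=11, phase=(2,6,4,0) → FL=S FR=W RL=S RR=S
cmd 5: advance +4 → t=15, phase=(6,2,0,4) → FL=W FR=S RL=S RR=S


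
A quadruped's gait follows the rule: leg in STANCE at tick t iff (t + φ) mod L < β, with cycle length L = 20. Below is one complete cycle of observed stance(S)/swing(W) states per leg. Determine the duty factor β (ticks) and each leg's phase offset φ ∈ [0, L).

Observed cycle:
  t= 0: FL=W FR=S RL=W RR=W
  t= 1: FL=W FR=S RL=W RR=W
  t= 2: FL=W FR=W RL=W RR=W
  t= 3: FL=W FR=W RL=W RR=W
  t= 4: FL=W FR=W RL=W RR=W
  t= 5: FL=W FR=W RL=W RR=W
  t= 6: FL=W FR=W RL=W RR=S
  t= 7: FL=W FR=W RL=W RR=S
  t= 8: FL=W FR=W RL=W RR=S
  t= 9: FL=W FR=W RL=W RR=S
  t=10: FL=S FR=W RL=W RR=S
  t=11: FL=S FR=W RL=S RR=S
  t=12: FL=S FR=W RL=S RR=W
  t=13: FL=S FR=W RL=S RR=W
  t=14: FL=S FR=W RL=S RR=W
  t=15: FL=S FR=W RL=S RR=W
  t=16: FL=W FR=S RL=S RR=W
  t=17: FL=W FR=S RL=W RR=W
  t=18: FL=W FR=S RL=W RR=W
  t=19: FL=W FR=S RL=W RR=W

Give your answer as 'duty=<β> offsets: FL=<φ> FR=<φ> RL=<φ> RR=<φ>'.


duty β = stance ticks per leg = 6
FL: stance ticks = 6; W→S at t=10 → φ=10
FR: stance ticks = 6; W→S at t=16 → φ=4
RL: stance ticks = 6; W→S at t=11 → φ=9
RR: stance ticks = 6; W→S at t=6 → φ=14

duty=6 offsets: FL=10 FR=4 RL=9 RR=14


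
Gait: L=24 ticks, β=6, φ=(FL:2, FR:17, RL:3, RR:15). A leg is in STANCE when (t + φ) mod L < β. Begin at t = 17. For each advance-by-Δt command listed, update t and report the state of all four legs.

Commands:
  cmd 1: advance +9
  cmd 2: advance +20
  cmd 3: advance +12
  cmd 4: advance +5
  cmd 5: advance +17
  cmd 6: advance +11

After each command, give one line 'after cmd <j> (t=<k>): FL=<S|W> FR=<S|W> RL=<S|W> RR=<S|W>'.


after cmd 1 (t=26): FL=S FR=W RL=S RR=W
after cmd 2 (t=46): FL=S FR=W RL=S RR=W
after cmd 3 (t=58): FL=W FR=S RL=W RR=S
after cmd 4 (t=63): FL=W FR=W RL=W RR=W
after cmd 5 (t=80): FL=W FR=S RL=W RR=W
after cmd 6 (t=91): FL=W FR=W RL=W RR=W

start t=17: FL=W FR=W RL=W RR=W
cmd 1: advance +9 → t=26, phase=(4,19,5,17) → FL=S FR=W RL=S RR=W
cmd 2: advance +20 → t=46, phase=(0,15,1,13) → FL=S FR=W RL=S RR=W
cmd 3: advance +12 → t=58, phase=(12,3,13,1) → FL=W FR=S RL=W RR=S
cmd 4: advance +5 → t=63, phase=(17,8,18,6) → FL=W FR=W RL=W RR=W
cmd 5: advance +17 → t=80, phase=(10,1,11,23) → FL=W FR=S RL=W RR=W
cmd 6: advance +11 → t=91, phase=(21,12,22,10) → FL=W FR=W RL=W RR=W


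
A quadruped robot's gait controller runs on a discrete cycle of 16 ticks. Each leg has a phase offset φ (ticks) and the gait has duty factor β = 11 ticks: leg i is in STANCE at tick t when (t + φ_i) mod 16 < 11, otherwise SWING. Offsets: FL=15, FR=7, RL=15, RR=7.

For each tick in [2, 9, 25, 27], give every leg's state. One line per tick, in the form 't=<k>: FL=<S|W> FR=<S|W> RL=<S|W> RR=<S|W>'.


t=2: phase=(1,9,1,9) vs β=11 → FL=S FR=S RL=S RR=S
t=9: phase=(8,0,8,0) vs β=11 → FL=S FR=S RL=S RR=S
t=25: phase=(8,0,8,0) vs β=11 → FL=S FR=S RL=S RR=S
t=27: phase=(10,2,10,2) vs β=11 → FL=S FR=S RL=S RR=S

t=2: FL=S FR=S RL=S RR=S
t=9: FL=S FR=S RL=S RR=S
t=25: FL=S FR=S RL=S RR=S
t=27: FL=S FR=S RL=S RR=S


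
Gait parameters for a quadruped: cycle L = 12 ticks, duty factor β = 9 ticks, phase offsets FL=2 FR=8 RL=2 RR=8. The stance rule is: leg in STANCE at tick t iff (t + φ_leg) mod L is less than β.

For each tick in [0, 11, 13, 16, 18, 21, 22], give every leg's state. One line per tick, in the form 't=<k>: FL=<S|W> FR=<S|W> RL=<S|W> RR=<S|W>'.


t=0: phase=(2,8,2,8) vs β=9 → FL=S FR=S RL=S RR=S
t=11: phase=(1,7,1,7) vs β=9 → FL=S FR=S RL=S RR=S
t=13: phase=(3,9,3,9) vs β=9 → FL=S FR=W RL=S RR=W
t=16: phase=(6,0,6,0) vs β=9 → FL=S FR=S RL=S RR=S
t=18: phase=(8,2,8,2) vs β=9 → FL=S FR=S RL=S RR=S
t=21: phase=(11,5,11,5) vs β=9 → FL=W FR=S RL=W RR=S
t=22: phase=(0,6,0,6) vs β=9 → FL=S FR=S RL=S RR=S

t=0: FL=S FR=S RL=S RR=S
t=11: FL=S FR=S RL=S RR=S
t=13: FL=S FR=W RL=S RR=W
t=16: FL=S FR=S RL=S RR=S
t=18: FL=S FR=S RL=S RR=S
t=21: FL=W FR=S RL=W RR=S
t=22: FL=S FR=S RL=S RR=S


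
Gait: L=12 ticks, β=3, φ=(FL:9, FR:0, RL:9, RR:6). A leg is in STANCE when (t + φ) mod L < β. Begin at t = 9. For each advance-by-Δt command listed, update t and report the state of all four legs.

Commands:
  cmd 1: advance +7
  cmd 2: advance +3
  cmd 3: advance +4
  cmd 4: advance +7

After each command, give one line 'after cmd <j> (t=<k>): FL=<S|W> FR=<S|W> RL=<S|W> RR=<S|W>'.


start t=9: FL=W FR=W RL=W RR=W
cmd 1: advance +7 → t=16, phase=(1,4,1,10) → FL=S FR=W RL=S RR=W
cmd 2: advance +3 → t=19, phase=(4,7,4,1) → FL=W FR=W RL=W RR=S
cmd 3: advance +4 → t=23, phase=(8,11,8,5) → FL=W FR=W RL=W RR=W
cmd 4: advance +7 → t=30, phase=(3,6,3,0) → FL=W FR=W RL=W RR=S

after cmd 1 (t=16): FL=S FR=W RL=S RR=W
after cmd 2 (t=19): FL=W FR=W RL=W RR=S
after cmd 3 (t=23): FL=W FR=W RL=W RR=W
after cmd 4 (t=30): FL=W FR=W RL=W RR=S


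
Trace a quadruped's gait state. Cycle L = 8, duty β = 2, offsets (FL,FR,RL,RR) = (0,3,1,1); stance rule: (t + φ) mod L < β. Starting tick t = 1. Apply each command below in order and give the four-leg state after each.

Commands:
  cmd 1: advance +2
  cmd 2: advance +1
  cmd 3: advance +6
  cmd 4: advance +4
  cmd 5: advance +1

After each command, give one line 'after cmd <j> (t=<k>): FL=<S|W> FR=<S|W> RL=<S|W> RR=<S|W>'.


start t=1: FL=S FR=W RL=W RR=W
cmd 1: advance +2 → t=3, phase=(3,6,4,4) → FL=W FR=W RL=W RR=W
cmd 2: advance +1 → t=4, phase=(4,7,5,5) → FL=W FR=W RL=W RR=W
cmd 3: advance +6 → t=10, phase=(2,5,3,3) → FL=W FR=W RL=W RR=W
cmd 4: advance +4 → t=14, phase=(6,1,7,7) → FL=W FR=S RL=W RR=W
cmd 5: advance +1 → t=15, phase=(7,2,0,0) → FL=W FR=W RL=S RR=S

after cmd 1 (t=3): FL=W FR=W RL=W RR=W
after cmd 2 (t=4): FL=W FR=W RL=W RR=W
after cmd 3 (t=10): FL=W FR=W RL=W RR=W
after cmd 4 (t=14): FL=W FR=S RL=W RR=W
after cmd 5 (t=15): FL=W FR=W RL=S RR=S


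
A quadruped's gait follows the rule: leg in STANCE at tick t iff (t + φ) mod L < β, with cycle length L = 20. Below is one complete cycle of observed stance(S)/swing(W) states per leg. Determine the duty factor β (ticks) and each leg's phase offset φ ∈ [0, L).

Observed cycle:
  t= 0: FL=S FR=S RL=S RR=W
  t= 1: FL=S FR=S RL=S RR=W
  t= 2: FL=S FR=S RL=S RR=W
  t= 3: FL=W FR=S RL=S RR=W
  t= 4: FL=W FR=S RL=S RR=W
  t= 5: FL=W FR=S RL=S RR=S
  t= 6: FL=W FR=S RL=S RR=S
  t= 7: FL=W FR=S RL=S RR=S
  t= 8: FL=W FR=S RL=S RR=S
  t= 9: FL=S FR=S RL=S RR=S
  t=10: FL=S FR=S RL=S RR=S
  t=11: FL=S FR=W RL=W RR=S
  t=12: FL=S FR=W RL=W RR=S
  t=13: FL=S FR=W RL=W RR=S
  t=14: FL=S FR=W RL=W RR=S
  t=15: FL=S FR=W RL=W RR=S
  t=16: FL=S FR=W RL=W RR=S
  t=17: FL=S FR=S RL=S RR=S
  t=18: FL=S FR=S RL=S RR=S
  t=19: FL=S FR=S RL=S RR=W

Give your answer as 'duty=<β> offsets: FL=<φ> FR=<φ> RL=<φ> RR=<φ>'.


duty β = stance ticks per leg = 14
FL: stance ticks = 14; W→S at t=9 → φ=11
FR: stance ticks = 14; W→S at t=17 → φ=3
RL: stance ticks = 14; W→S at t=17 → φ=3
RR: stance ticks = 14; W→S at t=5 → φ=15

duty=14 offsets: FL=11 FR=3 RL=3 RR=15


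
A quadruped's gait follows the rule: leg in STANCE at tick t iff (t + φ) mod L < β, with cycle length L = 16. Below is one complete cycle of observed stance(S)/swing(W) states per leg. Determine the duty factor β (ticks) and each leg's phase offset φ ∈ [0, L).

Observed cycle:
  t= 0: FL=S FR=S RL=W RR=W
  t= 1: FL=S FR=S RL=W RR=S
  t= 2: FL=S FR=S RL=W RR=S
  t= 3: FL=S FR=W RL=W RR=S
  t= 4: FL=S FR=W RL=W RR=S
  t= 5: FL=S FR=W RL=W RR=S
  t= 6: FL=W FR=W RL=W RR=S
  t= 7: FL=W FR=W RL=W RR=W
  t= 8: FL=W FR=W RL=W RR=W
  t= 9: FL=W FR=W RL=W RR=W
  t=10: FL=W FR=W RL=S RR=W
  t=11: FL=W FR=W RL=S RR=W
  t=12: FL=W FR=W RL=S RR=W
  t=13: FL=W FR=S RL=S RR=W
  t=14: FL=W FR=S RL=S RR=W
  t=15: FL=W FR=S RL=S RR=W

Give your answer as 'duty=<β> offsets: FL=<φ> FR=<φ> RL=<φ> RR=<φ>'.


duty β = stance ticks per leg = 6
FL: stance ticks = 6; W→S at t=0 → φ=0
FR: stance ticks = 6; W→S at t=13 → φ=3
RL: stance ticks = 6; W→S at t=10 → φ=6
RR: stance ticks = 6; W→S at t=1 → φ=15

duty=6 offsets: FL=0 FR=3 RL=6 RR=15


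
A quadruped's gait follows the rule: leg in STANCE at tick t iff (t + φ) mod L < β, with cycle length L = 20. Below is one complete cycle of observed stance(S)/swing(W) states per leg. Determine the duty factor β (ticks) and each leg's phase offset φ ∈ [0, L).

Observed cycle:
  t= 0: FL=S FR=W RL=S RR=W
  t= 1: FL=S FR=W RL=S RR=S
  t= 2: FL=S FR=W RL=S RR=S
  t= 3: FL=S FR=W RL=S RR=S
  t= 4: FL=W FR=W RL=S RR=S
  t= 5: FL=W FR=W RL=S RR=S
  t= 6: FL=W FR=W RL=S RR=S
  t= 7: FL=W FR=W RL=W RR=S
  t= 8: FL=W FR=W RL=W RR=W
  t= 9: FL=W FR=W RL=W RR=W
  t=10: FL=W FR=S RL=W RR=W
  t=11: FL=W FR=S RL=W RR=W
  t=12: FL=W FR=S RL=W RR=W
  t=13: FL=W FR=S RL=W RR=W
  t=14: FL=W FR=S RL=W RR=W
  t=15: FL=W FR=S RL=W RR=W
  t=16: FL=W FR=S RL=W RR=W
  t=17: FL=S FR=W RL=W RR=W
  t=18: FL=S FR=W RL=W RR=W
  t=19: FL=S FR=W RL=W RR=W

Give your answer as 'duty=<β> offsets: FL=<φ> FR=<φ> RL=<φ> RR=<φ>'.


duty=7 offsets: FL=3 FR=10 RL=0 RR=19

duty β = stance ticks per leg = 7
FL: stance ticks = 7; W→S at t=17 → φ=3
FR: stance ticks = 7; W→S at t=10 → φ=10
RL: stance ticks = 7; W→S at t=0 → φ=0
RR: stance ticks = 7; W→S at t=1 → φ=19


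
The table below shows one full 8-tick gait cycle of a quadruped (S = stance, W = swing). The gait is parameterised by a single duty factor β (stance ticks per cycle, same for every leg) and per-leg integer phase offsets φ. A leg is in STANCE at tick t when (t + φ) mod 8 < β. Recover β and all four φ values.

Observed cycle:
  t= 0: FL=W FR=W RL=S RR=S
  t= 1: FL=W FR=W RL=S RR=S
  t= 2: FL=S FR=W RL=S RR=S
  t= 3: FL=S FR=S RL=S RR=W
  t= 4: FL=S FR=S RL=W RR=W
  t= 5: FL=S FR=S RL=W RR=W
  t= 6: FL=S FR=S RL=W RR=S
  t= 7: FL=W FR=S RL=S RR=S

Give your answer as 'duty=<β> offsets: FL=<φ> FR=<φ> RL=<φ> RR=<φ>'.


duty=5 offsets: FL=6 FR=5 RL=1 RR=2

duty β = stance ticks per leg = 5
FL: stance ticks = 5; W→S at t=2 → φ=6
FR: stance ticks = 5; W→S at t=3 → φ=5
RL: stance ticks = 5; W→S at t=7 → φ=1
RR: stance ticks = 5; W→S at t=6 → φ=2


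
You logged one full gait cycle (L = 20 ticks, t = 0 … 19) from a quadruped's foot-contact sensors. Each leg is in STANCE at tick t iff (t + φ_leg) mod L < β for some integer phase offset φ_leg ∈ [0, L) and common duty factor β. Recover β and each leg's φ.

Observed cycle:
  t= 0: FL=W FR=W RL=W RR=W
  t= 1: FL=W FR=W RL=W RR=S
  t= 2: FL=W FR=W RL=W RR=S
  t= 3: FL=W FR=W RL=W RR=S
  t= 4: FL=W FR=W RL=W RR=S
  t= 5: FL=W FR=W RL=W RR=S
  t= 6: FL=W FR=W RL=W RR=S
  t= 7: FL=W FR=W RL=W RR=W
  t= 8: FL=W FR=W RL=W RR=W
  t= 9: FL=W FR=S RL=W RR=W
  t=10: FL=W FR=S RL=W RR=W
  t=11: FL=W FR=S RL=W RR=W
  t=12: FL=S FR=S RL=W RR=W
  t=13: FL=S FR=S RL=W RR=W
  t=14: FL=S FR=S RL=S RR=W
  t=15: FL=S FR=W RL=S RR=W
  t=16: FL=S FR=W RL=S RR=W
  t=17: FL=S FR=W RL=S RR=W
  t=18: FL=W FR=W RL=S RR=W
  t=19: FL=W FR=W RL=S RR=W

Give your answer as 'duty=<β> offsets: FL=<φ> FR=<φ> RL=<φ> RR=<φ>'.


duty β = stance ticks per leg = 6
FL: stance ticks = 6; W→S at t=12 → φ=8
FR: stance ticks = 6; W→S at t=9 → φ=11
RL: stance ticks = 6; W→S at t=14 → φ=6
RR: stance ticks = 6; W→S at t=1 → φ=19

duty=6 offsets: FL=8 FR=11 RL=6 RR=19


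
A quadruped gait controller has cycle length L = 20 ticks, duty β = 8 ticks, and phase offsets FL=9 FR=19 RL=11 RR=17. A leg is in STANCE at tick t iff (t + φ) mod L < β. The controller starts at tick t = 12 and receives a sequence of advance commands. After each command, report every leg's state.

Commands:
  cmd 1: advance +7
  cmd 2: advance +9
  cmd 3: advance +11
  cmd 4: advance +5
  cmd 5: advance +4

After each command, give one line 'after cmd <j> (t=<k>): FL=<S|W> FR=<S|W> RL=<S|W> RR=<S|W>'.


start t=12: FL=S FR=W RL=S RR=W
cmd 1: advance +7 → t=19, phase=(8,18,10,16) → FL=W FR=W RL=W RR=W
cmd 2: advance +9 → t=28, phase=(17,7,19,5) → FL=W FR=S RL=W RR=S
cmd 3: advance +11 → t=39, phase=(8,18,10,16) → FL=W FR=W RL=W RR=W
cmd 4: advance +5 → t=44, phase=(13,3,15,1) → FL=W FR=S RL=W RR=S
cmd 5: advance +4 → t=48, phase=(17,7,19,5) → FL=W FR=S RL=W RR=S

after cmd 1 (t=19): FL=W FR=W RL=W RR=W
after cmd 2 (t=28): FL=W FR=S RL=W RR=S
after cmd 3 (t=39): FL=W FR=W RL=W RR=W
after cmd 4 (t=44): FL=W FR=S RL=W RR=S
after cmd 5 (t=48): FL=W FR=S RL=W RR=S


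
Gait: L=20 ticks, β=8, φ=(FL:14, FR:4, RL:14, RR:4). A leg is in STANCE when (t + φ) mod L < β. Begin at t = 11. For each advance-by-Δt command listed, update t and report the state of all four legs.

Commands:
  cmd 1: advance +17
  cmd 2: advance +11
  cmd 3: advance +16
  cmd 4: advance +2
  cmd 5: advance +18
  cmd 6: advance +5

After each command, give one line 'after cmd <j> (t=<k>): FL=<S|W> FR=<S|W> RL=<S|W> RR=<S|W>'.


start t=11: FL=S FR=W RL=S RR=W
cmd 1: advance +17 → t=28, phase=(2,12,2,12) → FL=S FR=W RL=S RR=W
cmd 2: advance +11 → t=39, phase=(13,3,13,3) → FL=W FR=S RL=W RR=S
cmd 3: advance +16 → t=55, phase=(9,19,9,19) → FL=W FR=W RL=W RR=W
cmd 4: advance +2 → t=57, phase=(11,1,11,1) → FL=W FR=S RL=W RR=S
cmd 5: advance +18 → t=75, phase=(9,19,9,19) → FL=W FR=W RL=W RR=W
cmd 6: advance +5 → t=80, phase=(14,4,14,4) → FL=W FR=S RL=W RR=S

after cmd 1 (t=28): FL=S FR=W RL=S RR=W
after cmd 2 (t=39): FL=W FR=S RL=W RR=S
after cmd 3 (t=55): FL=W FR=W RL=W RR=W
after cmd 4 (t=57): FL=W FR=S RL=W RR=S
after cmd 5 (t=75): FL=W FR=W RL=W RR=W
after cmd 6 (t=80): FL=W FR=S RL=W RR=S


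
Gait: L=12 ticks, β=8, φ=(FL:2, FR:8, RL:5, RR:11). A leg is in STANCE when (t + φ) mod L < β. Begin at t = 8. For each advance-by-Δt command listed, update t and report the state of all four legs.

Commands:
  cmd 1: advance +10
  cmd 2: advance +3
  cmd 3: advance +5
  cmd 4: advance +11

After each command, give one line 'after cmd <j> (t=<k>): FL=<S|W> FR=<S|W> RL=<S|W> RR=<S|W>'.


start t=8: FL=W FR=S RL=S RR=S
cmd 1: advance +10 → t=18, phase=(8,2,11,5) → FL=W FR=S RL=W RR=S
cmd 2: advance +3 → t=21, phase=(11,5,2,8) → FL=W FR=S RL=S RR=W
cmd 3: advance +5 → t=26, phase=(4,10,7,1) → FL=S FR=W RL=S RR=S
cmd 4: advance +11 → t=37, phase=(3,9,6,0) → FL=S FR=W RL=S RR=S

after cmd 1 (t=18): FL=W FR=S RL=W RR=S
after cmd 2 (t=21): FL=W FR=S RL=S RR=W
after cmd 3 (t=26): FL=S FR=W RL=S RR=S
after cmd 4 (t=37): FL=S FR=W RL=S RR=S


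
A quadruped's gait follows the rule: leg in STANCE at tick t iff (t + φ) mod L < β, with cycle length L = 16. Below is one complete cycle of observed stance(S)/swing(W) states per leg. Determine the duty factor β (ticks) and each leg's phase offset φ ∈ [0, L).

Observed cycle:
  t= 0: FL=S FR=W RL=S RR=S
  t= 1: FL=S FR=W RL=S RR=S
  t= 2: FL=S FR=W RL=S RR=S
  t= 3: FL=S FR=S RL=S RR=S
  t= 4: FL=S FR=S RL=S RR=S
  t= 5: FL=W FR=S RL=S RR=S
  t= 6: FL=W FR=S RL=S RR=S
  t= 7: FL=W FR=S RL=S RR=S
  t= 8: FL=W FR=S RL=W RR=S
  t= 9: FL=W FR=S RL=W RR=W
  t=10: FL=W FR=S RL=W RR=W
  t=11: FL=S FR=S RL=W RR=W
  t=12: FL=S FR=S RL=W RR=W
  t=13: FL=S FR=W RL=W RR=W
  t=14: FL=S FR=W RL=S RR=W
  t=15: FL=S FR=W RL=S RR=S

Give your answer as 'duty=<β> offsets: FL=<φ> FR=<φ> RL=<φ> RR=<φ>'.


duty=10 offsets: FL=5 FR=13 RL=2 RR=1

duty β = stance ticks per leg = 10
FL: stance ticks = 10; W→S at t=11 → φ=5
FR: stance ticks = 10; W→S at t=3 → φ=13
RL: stance ticks = 10; W→S at t=14 → φ=2
RR: stance ticks = 10; W→S at t=15 → φ=1


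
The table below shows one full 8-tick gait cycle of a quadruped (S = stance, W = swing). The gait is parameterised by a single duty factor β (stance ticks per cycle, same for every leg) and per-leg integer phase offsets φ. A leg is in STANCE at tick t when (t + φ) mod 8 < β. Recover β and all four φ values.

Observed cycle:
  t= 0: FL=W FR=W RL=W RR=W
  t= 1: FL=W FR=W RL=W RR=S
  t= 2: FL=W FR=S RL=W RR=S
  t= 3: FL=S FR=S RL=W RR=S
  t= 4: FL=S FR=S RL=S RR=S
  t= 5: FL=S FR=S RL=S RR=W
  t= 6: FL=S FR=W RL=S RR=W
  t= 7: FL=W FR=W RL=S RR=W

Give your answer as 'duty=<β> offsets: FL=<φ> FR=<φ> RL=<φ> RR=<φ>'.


duty β = stance ticks per leg = 4
FL: stance ticks = 4; W→S at t=3 → φ=5
FR: stance ticks = 4; W→S at t=2 → φ=6
RL: stance ticks = 4; W→S at t=4 → φ=4
RR: stance ticks = 4; W→S at t=1 → φ=7

duty=4 offsets: FL=5 FR=6 RL=4 RR=7


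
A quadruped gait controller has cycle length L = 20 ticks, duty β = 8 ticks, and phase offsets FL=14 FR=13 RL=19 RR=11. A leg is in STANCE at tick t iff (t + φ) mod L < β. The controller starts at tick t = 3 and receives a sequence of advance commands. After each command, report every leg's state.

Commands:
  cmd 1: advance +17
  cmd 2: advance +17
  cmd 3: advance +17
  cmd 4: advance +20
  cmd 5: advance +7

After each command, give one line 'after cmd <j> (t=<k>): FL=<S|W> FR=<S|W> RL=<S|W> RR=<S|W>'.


start t=3: FL=W FR=W RL=S RR=W
cmd 1: advance +17 → t=20, phase=(14,13,19,11) → FL=W FR=W RL=W RR=W
cmd 2: advance +17 → t=37, phase=(11,10,16,8) → FL=W FR=W RL=W RR=W
cmd 3: advance +17 → t=54, phase=(8,7,13,5) → FL=W FR=S RL=W RR=S
cmd 4: advance +20 → t=74, phase=(8,7,13,5) → FL=W FR=S RL=W RR=S
cmd 5: advance +7 → t=81, phase=(15,14,0,12) → FL=W FR=W RL=S RR=W

after cmd 1 (t=20): FL=W FR=W RL=W RR=W
after cmd 2 (t=37): FL=W FR=W RL=W RR=W
after cmd 3 (t=54): FL=W FR=S RL=W RR=S
after cmd 4 (t=74): FL=W FR=S RL=W RR=S
after cmd 5 (t=81): FL=W FR=W RL=S RR=W


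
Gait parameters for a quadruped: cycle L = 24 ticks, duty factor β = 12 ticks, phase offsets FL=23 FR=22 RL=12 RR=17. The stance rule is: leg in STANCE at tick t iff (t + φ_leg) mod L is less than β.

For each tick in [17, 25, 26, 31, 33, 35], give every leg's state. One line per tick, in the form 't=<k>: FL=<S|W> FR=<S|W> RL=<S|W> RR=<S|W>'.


t=17: phase=(16,15,5,10) vs β=12 → FL=W FR=W RL=S RR=S
t=25: phase=(0,23,13,18) vs β=12 → FL=S FR=W RL=W RR=W
t=26: phase=(1,0,14,19) vs β=12 → FL=S FR=S RL=W RR=W
t=31: phase=(6,5,19,0) vs β=12 → FL=S FR=S RL=W RR=S
t=33: phase=(8,7,21,2) vs β=12 → FL=S FR=S RL=W RR=S
t=35: phase=(10,9,23,4) vs β=12 → FL=S FR=S RL=W RR=S

t=17: FL=W FR=W RL=S RR=S
t=25: FL=S FR=W RL=W RR=W
t=26: FL=S FR=S RL=W RR=W
t=31: FL=S FR=S RL=W RR=S
t=33: FL=S FR=S RL=W RR=S
t=35: FL=S FR=S RL=W RR=S
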